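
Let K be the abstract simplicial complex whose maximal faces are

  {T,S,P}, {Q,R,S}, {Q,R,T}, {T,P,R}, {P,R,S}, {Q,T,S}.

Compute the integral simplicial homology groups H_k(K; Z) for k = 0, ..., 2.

H_0 ≅ Z,  H_1 = 0,  H_2 ≅ Z.

Take the total order P < Q < R < S < T on the vertex set. Then K (dimension 2) consists of the simplices:

  0-simplices (5): P, Q, R, S, T
  1-simplices (9): PR, PS, PT, QR, QS, QT, RS, RT, ST
  2-simplices (6): PRS, PRT, PST, QRS, QRT, QST

so the chain groups are C_0 ≅ Z^5, C_1 ≅ Z^9, C_2 ≅ Z^6.

Boundary ∂_1: C_1 → C_0 is given by ∂[p,q] = [q] − [p].
The resulting 5×9 matrix has rank 4, and its Smith normal form has invariant factors (1,1,1,1).

The boundary map ∂_2: C_2 → C_1 acts by ∂[p,q,r] = [q,r] − [p,r] + [p,q]. For instance
  ∂QRT = RT − QT + QR,
  ∂QRS = RS − QS + QR.
The resulting 9×6 matrix has rank 5, and its Smith normal form has invariant factors (1,1,1,1,1).

Reading off H_k = ker ∂_k / im ∂_{k+1}:

  H_0: rank C_0 − rank ∂_1 = 5 − 4 = 1, and the invariant factors of ∂_1 are all 1, so H_0 = Z.
  H_1: rank ker ∂_1 − rank ∂_2 = (9 − 4) − 5 = 0, and the invariant factors of ∂_2 are all 1, so H_1 = 0.
  H_2: rank ker ∂_2 − rank ∂_3 = (6 − 5) − 0 = 1, and there is no ∂_3, so H_2 = Z.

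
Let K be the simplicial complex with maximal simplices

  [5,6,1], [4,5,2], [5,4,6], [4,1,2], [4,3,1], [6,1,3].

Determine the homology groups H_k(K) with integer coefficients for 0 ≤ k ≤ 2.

H_0 ≅ Z,  H_1 ≅ Z,  H_2 = 0.

We work with the vertex ordering 1 < 2 < 3 < 4 < 5 < 6. The simplices of K, each written with vertices in increasing order, are:

  0-simplices (6): [1], [2], [3], [4], [5], [6]
  1-simplices (12): [1,2], [1,3], [1,4], [1,5], [1,6], [2,4], [2,5], [3,4], [3,6], [4,5], [4,6], [5,6]
  2-simplices (6): [1,2,4], [1,3,4], [1,3,6], [1,5,6], [2,4,5], [4,5,6]

Hence C_0 ≅ Z^6, C_1 ≅ Z^12, C_2 ≅ Z^6.

Boundary ∂_1: C_1 → C_0 is given by ∂[p,q] = [q] − [p]. For instance
  ∂[3,4] = [4] − [3].
This gives a 6×12 integer matrix of rank 5; reducing to Smith normal form yields diagonal entries (1,1,1,1,1).

Boundary ∂_2: C_2 → C_1 sends each 2-simplex [p,q,r] to [q,r] − [p,r] + [p,q]. For instance
  ∂[1,3,4] = [3,4] − [1,4] + [1,3],
  ∂[2,4,5] = [4,5] − [2,5] + [2,4].
This gives a 12×6 integer matrix of rank 6; reducing to Smith normal form yields diagonal entries (1,1,1,1,1,1).

Computing H_k = (kernel of ∂_k) / (image of ∂_{k+1}):

  H_0: rank C_0 − rank ∂_1 = 6 − 5 = 1, and the invariant factors of ∂_1 are all 1, so H_0 = Z.
  H_1: rank ker ∂_1 − rank ∂_2 = (12 − 5) − 6 = 1, and the invariant factors of ∂_2 are all 1, so H_1 = Z.
  H_2: rank ker ∂_2 − rank ∂_3 = (6 − 6) − 0 = 0, and there is no ∂_3, so H_2 = 0.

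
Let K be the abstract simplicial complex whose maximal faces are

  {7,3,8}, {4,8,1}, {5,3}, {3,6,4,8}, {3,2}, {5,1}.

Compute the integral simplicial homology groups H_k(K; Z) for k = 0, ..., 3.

H_0 = Z,  H_1 = Z,  H_2 = 0,  H_3 = 0.

We work with the vertex ordering 1 < 2 < 3 < 4 < 5 < 6 < 7 < 8. The simplices of K, each written with vertices in increasing order, are:

  0-simplices (8): [1], [2], [3], [4], [5], [6], [7], [8]
  1-simplices (13): [1,4], [1,5], [1,8], [2,3], [3,4], [3,5], [3,6], [3,7], [3,8], [4,6], [4,8], [6,8], [7,8]
  2-simplices (6): [1,4,8], [3,4,6], [3,4,8], [3,6,8], [3,7,8], [4,6,8]
  3-simplices (1): [3,4,6,8]

giving chain groups C_0 ≅ Z^8, C_1 ≅ Z^13, C_2 ≅ Z^6, C_3 ≅ Z^1.

∂_1: C_1 → C_0 sends each edge [p,q] (with p < q) to q − p.
The 8×13 boundary matrix has rank 7 and Smith normal form diag(1,1,1,1,1,1,1).

Boundary ∂_2: C_2 → C_1 acts by ∂[p,q,r] = [q,r] − [p,r] + [p,q]. For instance
  ∂[1,4,8] = [4,8] − [1,8] + [1,4],
  ∂[3,4,6] = [4,6] − [3,6] + [3,4].
The resulting 13×6 matrix has rank 5, and its Smith normal form has invariant factors (1,1,1,1,1).

∂_3: C_3 → C_2 sends each 3-simplex σ to the alternating sum Σ_i (−1)^i (σ with its i-th vertex removed). For instance
  ∂[3,4,6,8] = [4,6,8] − [3,6,8] + [3,4,8] − [3,4,6].
The resulting 6×1 matrix has rank 1, and its Smith normal form has invariant factors (1).

From H_k ≅ ker(∂_k) / im(∂_{k+1}) we obtain:

  H_0: rank C_0 − rank ∂_1 = 8 − 7 = 1, and the invariant factors of ∂_1 are all 1, so H_0 = Z.
  H_1: rank ker ∂_1 − rank ∂_2 = (13 − 7) − 5 = 1, and the invariant factors of ∂_2 are all 1, so H_1 = Z.
  H_2: rank ker ∂_2 − rank ∂_3 = (6 − 5) − 1 = 0, and the invariant factors of ∂_3 are all 1, so H_2 = 0.
  H_3: rank ker ∂_3 − rank ∂_4 = (1 − 1) − 0 = 0, and there is no ∂_4, so H_3 = 0.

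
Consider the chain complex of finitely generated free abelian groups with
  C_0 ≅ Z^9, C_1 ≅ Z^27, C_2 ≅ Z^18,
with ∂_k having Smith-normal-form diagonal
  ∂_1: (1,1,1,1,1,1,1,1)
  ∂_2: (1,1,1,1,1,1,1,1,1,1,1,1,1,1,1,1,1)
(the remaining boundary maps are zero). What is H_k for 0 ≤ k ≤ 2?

H_0: b_0 = 9 − 0 − 8 = 1; torsion from ∂_1 factors > 1: none. So H_0 = Z.
H_1: b_1 = 27 − 8 − 17 = 2; torsion from ∂_2 factors > 1: none. So H_1 = Z^2.
H_2: b_2 = 18 − 17 − 0 = 1; torsion from ∂_3 factors > 1: none. So H_2 = Z.

H_0 = Z,  H_1 = Z^2,  H_2 = Z.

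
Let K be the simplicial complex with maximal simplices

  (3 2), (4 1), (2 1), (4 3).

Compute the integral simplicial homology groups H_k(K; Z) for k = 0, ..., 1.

Order the vertices as 1 < 2 < 3 < 4. Listing each simplex with vertices in this order, K has dimension 1 with simplices:

  0-simplices (4): [1], [2], [3], [4]
  1-simplices (4): [1,2], [1,4], [2,3], [3,4]

so the chain groups are C_0 ≅ Z^4, C_1 ≅ Z^4.

Boundary ∂_1: C_1 → C_0 maps an edge to its endpoints' difference, ∂[p,q] = q − p. For instance
  ∂[1,2] = [2] − [1].
The 4×4 boundary matrix has rank 3 and Smith normal form diag(1,1,1).

Now H_k = ker ∂_k / im ∂_{k+1}, so:

  H_0: rank C_0 − rank ∂_1 = 4 − 3 = 1, and the invariant factors of ∂_1 are all 1, so H_0 ≅ Z.
  H_1: rank ker ∂_1 − rank ∂_2 = (4 − 3) − 0 = 1, and there is no ∂_2, so H_1 ≅ Z.

H_0 = Z,  H_1 = Z.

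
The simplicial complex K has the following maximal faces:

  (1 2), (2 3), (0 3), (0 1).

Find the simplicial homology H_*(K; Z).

Fix the vertex order 0 < 1 < 2 < 3 and write every simplex with vertices in increasing order. Then dim K = 1 and the simplices of K are:

  0-simplices (4): [0], [1], [2], [3]
  1-simplices (4): [0,1], [0,3], [1,2], [2,3]

giving chain groups C_0 ≅ Z^4, C_1 ≅ Z^4.

The boundary map ∂_1: C_1 → C_0 sends each edge [p,q] (with p < q) to q − p. For instance
  ∂[2,3] = [3] − [2].
As a 4×4 matrix over Z this has rank 3, with invariant factors (1,1,1).

Reading off H_k = ker ∂_k / im ∂_{k+1}:

  H_0: rank C_0 − rank ∂_1 = 4 − 3 = 1, and the invariant factors of ∂_1 are all 1, so H_0 ≅ Z.
  H_1: rank ker ∂_1 − rank ∂_2 = (4 − 3) − 0 = 1, and there is no ∂_2, so H_1 ≅ Z.

As a check, the Euler characteristic is 4 − 4 = 0, which agrees with 1 − 1 = 0.

H_0 = Z,  H_1 = Z.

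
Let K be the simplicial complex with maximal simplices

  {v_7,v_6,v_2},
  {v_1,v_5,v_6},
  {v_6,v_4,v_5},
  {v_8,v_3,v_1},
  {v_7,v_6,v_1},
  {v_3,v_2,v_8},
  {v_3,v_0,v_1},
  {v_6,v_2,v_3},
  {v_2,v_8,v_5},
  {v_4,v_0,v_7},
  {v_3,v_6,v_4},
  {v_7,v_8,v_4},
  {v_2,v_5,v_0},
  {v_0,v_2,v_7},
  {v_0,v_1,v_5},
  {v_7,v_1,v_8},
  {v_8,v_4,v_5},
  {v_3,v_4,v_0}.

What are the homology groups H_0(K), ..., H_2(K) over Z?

Take the total order v_0 < v_1 < v_2 < v_3 < v_4 < v_5 < v_6 < v_7 < v_8 on the vertex set. Then K (dimension 2) consists of the simplices:

  0-simplices (9): [v_0], [v_1], [v_2], [v_3], [v_4], [v_5], [v_6], [v_7], [v_8]
  1-simplices (27): (27 of them)
  2-simplices (18): (18 of them)

so the chain groups are C_0 ≅ Z^9, C_1 ≅ Z^27, C_2 ≅ Z^18.

Boundary ∂_1: C_1 → C_0 is given by ∂[p,q] = [q] − [p]. For instance
  ∂[v_2,v_5] = [v_5] − [v_2].
The resulting 9×27 matrix has rank 8, and its Smith normal form has invariant factors (1,1,1,1,1,1,1,1).

Boundary ∂_2: C_2 → C_1 maps a triangle to the signed sum of its edges. For instance
  ∂[v_3,v_4,v_6] = [v_4,v_6] − [v_3,v_6] + [v_3,v_4],
  ∂[v_0,v_2,v_5] = [v_2,v_5] − [v_0,v_5] + [v_0,v_2].
As a 27×18 matrix over Z this has rank 17, with invariant factors (1,1,1,1,1,1,1,1,1,1,1,1,1,1,1,1,1).

Now H_k = ker ∂_k / im ∂_{k+1}, so:

  H_0: rank C_0 − rank ∂_1 = 9 − 8 = 1, and the invariant factors of ∂_1 are all 1, so H_0 ≅ Z.
  H_1: rank ker ∂_1 − rank ∂_2 = (27 − 8) − 17 = 2, and the invariant factors of ∂_2 are all 1, so H_1 ≅ Z^2.
  H_2: rank ker ∂_2 − rank ∂_3 = (18 − 17) − 0 = 1, and there is no ∂_3, so H_2 ≅ Z.

H_0 = Z,  H_1 = Z^2,  H_2 = Z.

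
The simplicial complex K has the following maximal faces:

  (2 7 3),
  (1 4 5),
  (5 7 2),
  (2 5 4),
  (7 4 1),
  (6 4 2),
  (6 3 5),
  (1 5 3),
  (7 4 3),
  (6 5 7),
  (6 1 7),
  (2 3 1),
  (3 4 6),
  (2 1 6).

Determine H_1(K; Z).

H_1 ≅ Z^2.

Take the total order 1 < 2 < 3 < 4 < 5 < 6 < 7 on the vertex set. Then K (dimension 2) consists of the simplices:

  0-simplices (7): [1], [2], [3], [4], [5], [6], [7]
  1-simplices (21): [1,2], [1,3], [1,4], [1,5], [1,6], [1,7], [2,3], [2,4], [2,5], [2,6], [2,7], [3,4], [3,5], [3,6], [3,7], [4,5], [4,6], [4,7], [5,6], [5,7], [6,7]
  2-simplices (14): [1,2,3], [1,2,6], [1,3,5], [1,4,5], [1,4,7], [1,6,7], [2,3,7], [2,4,5], [2,4,6], [2,5,7], [3,4,6], [3,4,7], [3,5,6], [5,6,7]

so the chain groups are C_0 ≅ Z^7, C_1 ≅ Z^21, C_2 ≅ Z^14.

Boundary ∂_1: C_1 → C_0 sends each edge [p,q] (with p < q) to q − p. For instance
  ∂[4,6] = [6] − [4].
This gives a 7×21 integer matrix of rank 6; reducing to Smith normal form yields diagonal entries (1,1,1,1,1,1).

∂_2: C_2 → C_1 acts by ∂[p,q,r] = [q,r] − [p,r] + [p,q]. For instance
  ∂[2,4,6] = [4,6] − [2,6] + [2,4],
  ∂[5,6,7] = [6,7] − [5,7] + [5,6].
The resulting 21×14 matrix has rank 13, and its Smith normal form has invariant factors (1,1,1,1,1,1,1,1,1,1,1,1,1).

From H_k ≅ ker(∂_k) / im(∂_{k+1}) we obtain:

  H_1: rank ker ∂_1 − rank ∂_2 = (21 − 6) − 13 = 2, and the invariant factors of ∂_2 are all 1, so H_1 = Z^2.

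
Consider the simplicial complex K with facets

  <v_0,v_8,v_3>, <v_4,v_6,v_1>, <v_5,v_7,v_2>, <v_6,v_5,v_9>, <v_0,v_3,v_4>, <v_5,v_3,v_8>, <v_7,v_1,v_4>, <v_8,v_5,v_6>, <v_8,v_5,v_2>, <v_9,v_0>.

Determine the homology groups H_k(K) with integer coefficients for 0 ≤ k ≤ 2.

Fix the vertex order v_0 < v_1 < v_2 < v_3 < v_4 < v_5 < v_6 < v_7 < v_8 < v_9 and write every simplex with vertices in increasing order. Then dim K = 2 and the simplices of K are:

  0-simplices (10): [v_0], [v_1], [v_2], [v_3], [v_4], [v_5], [v_6], [v_7], [v_8], [v_9]
  1-simplices (21): (21 of them)
  2-simplices (9): [v_0,v_3,v_4], [v_0,v_3,v_8], [v_1,v_4,v_6], [v_1,v_4,v_7], [v_2,v_5,v_7], [v_2,v_5,v_8], [v_3,v_5,v_8], [v_5,v_6,v_8], [v_5,v_6,v_9]

so the chain groups are C_0 ≅ Z^10, C_1 ≅ Z^21, C_2 ≅ Z^9.

The boundary map ∂_1: C_1 → C_0 sends each edge [p,q] (with p < q) to q − p. For instance
  ∂[v_4,v_6] = [v_6] − [v_4].
This gives a 10×21 integer matrix of rank 9; reducing to Smith normal form yields diagonal entries (1,1,1,1,1,1,1,1,1).

∂_2: C_2 → C_1 maps a triangle to the signed sum of its edges. For instance
  ∂[v_0,v_3,v_8] = [v_3,v_8] − [v_0,v_8] + [v_0,v_3],
  ∂[v_5,v_6,v_8] = [v_6,v_8] − [v_5,v_8] + [v_5,v_6].
This gives a 21×9 integer matrix of rank 9; reducing to Smith normal form yields diagonal entries (1,1,1,1,1,1,1,1,1).

Reading off H_k = ker ∂_k / im ∂_{k+1}:

  H_0: rank C_0 − rank ∂_1 = 10 − 9 = 1, and the invariant factors of ∂_1 are all 1, so H_0 = Z.
  H_1: rank ker ∂_1 − rank ∂_2 = (21 − 9) − 9 = 3, and the invariant factors of ∂_2 are all 1, so H_1 = Z^3.
  H_2: rank ker ∂_2 − rank ∂_3 = (9 − 9) − 0 = 0, and there is no ∂_3, so H_2 = 0.

As a check, the Euler characteristic is 10 − 21 + 9 = -2, which agrees with 1 − 3 + 0 = -2.

H_0 ≅ Z,  H_1 ≅ Z^3,  H_2 = 0.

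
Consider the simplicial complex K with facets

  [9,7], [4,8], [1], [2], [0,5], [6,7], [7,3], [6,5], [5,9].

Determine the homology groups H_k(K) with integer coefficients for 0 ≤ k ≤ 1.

H_0 = Z^4,  H_1 = Z.

K has 10 vertices, 7 edges.
rank ∂_0 = 0, rank ∂_1 = 6 ⇒ b_0 = 10 − 0 − 6 = 4; all invariant factors of ∂_1 are 1 so no torsion. So H_0 = Z^4.
rank ∂_1 = 6, rank ∂_2 = 0 ⇒ b_1 = 7 − 6 − 0 = 1. So H_1 = Z.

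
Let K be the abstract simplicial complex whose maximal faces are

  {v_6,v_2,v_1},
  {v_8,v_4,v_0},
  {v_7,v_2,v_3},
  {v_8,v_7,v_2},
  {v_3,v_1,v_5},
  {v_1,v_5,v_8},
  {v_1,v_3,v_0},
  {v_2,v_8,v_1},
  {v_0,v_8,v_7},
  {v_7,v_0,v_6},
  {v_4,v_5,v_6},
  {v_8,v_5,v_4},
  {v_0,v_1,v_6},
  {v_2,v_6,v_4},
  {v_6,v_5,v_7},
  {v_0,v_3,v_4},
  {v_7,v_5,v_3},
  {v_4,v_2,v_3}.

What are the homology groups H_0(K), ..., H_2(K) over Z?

H_0 ≅ Z,  H_1 ≅ Z^2,  H_2 ≅ Z.

Fix the vertex order v_0 < v_1 < v_2 < v_3 < v_4 < v_5 < v_6 < v_7 < v_8 and write every simplex with vertices in increasing order. Then dim K = 2 and the simplices of K are:

  0-simplices (9): [v_0], [v_1], [v_2], [v_3], [v_4], [v_5], [v_6], [v_7], [v_8]
  1-simplices (27): (27 of them)
  2-simplices (18): (18 of them)

giving chain groups C_0 ≅ Z^9, C_1 ≅ Z^27, C_2 ≅ Z^18.

The boundary map ∂_1: C_1 → C_0 sends each edge [p,q] (with p < q) to q − p.
As a 9×27 matrix over Z this has rank 8, with invariant factors (1,1,1,1,1,1,1,1).

The boundary map ∂_2: C_2 → C_1 sends each 2-simplex [p,q,r] to [q,r] − [p,r] + [p,q]. For instance
  ∂[v_1,v_3,v_5] = [v_3,v_5] − [v_1,v_5] + [v_1,v_3],
  ∂[v_1,v_2,v_8] = [v_2,v_8] − [v_1,v_8] + [v_1,v_2].
This gives a 27×18 integer matrix of rank 17; reducing to Smith normal form yields diagonal entries (1,1,1,1,1,1,1,1,1,1,1,1,1,1,1,1,1).

Now H_k = ker ∂_k / im ∂_{k+1}, so:

  H_0: rank C_0 − rank ∂_1 = 9 − 8 = 1, and the invariant factors of ∂_1 are all 1, so H_0 = Z.
  H_1: rank ker ∂_1 − rank ∂_2 = (27 − 8) − 17 = 2, and the invariant factors of ∂_2 are all 1, so H_1 = Z^2.
  H_2: rank ker ∂_2 − rank ∂_3 = (18 − 17) − 0 = 1, and there is no ∂_3, so H_2 = Z.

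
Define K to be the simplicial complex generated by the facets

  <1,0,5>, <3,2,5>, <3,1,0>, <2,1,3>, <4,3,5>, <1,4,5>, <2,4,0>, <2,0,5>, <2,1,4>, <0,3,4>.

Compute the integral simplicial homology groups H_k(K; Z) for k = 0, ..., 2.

Order the vertices as 0 < 1 < 2 < 3 < 4 < 5. Listing each simplex with vertices in this order, K has dimension 2 with simplices:

  0-simplices (6): [0], [1], [2], [3], [4], [5]
  1-simplices (15): [0,1], [0,2], [0,3], [0,4], [0,5], [1,2], [1,3], [1,4], [1,5], [2,3], [2,4], [2,5], [3,4], [3,5], [4,5]
  2-simplices (10): [0,1,3], [0,1,5], [0,2,4], [0,2,5], [0,3,4], [1,2,3], [1,2,4], [1,4,5], [2,3,5], [3,4,5]

so the chain groups are C_0 ≅ Z^6, C_1 ≅ Z^15, C_2 ≅ Z^10.

Boundary ∂_1: C_1 → C_0 maps an edge to its endpoints' difference, ∂[p,q] = q − p. For instance
  ∂[2,5] = [5] − [2].
The 6×15 boundary matrix has rank 5 and Smith normal form diag(1,1,1,1,1).

Boundary ∂_2: C_2 → C_1 acts by ∂[p,q,r] = [q,r] − [p,r] + [p,q]. For instance
  ∂[1,4,5] = [4,5] − [1,5] + [1,4],
  ∂[0,1,5] = [1,5] − [0,5] + [0,1].
The 15×10 boundary matrix has rank 10 and Smith normal form diag(1,1,1,1,1,1,1,1,1,2).

Reading off H_k = ker ∂_k / im ∂_{k+1}:

  H_0: rank C_0 − rank ∂_1 = 6 − 5 = 1, and the invariant factors of ∂_1 are all 1, so H_0 ≅ Z.
  H_1: rank ker ∂_1 − rank ∂_2 = (15 − 5) − 10 = 0, and ∂_2 has invariant factor 2 > 1, so H_1 ≅ Z/2.
  H_2: rank ker ∂_2 − rank ∂_3 = (10 − 10) − 0 = 0, and there is no ∂_3, so H_2 ≅ 0.

As a check, the Euler characteristic is 6 − 15 + 10 = 1, which agrees with 1 − 0 + 0 = 1.
(K is a triangulation of the real projective plane RP^2.)

H_0 = Z,  H_1 = Z/2,  H_2 = 0.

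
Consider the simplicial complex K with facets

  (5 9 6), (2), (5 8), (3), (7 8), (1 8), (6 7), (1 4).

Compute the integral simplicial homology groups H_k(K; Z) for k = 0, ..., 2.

Fix the vertex order 1 < 2 < 3 < 4 < 5 < 6 < 7 < 8 < 9 and write every simplex with vertices in increasing order. Then dim K = 2 and the simplices of K are:

  0-simplices (9): [1], [2], [3], [4], [5], [6], [7], [8], [9]
  1-simplices (8): [1,4], [1,8], [5,6], [5,8], [5,9], [6,7], [6,9], [7,8]
  2-simplices (1): [5,6,9]

giving chain groups C_0 ≅ Z^9, C_1 ≅ Z^8, C_2 ≅ Z^1.

The boundary map ∂_1: C_1 → C_0 maps an edge to its endpoints' difference, ∂[p,q] = q − p. For instance
  ∂[6,9] = [9] − [6].
The resulting 9×8 matrix has rank 6, and its Smith normal form has invariant factors (1,1,1,1,1,1).

∂_2: C_2 → C_1 sends each 2-simplex [p,q,r] to [q,r] − [p,r] + [p,q]. For instance
  ∂[5,6,9] = [6,9] − [5,9] + [5,6].
This gives a 8×1 integer matrix of rank 1; reducing to Smith normal form yields diagonal entries (1).

Computing H_k = (kernel of ∂_k) / (image of ∂_{k+1}):

  H_0: rank C_0 − rank ∂_1 = 9 − 6 = 3, and the invariant factors of ∂_1 are all 1, so H_0 = Z^3.
  H_1: rank ker ∂_1 − rank ∂_2 = (8 − 6) − 1 = 1, and the invariant factors of ∂_2 are all 1, so H_1 = Z.
  H_2: rank ker ∂_2 − rank ∂_3 = (1 − 1) − 0 = 0, and there is no ∂_3, so H_2 = 0.

As a check, the Euler characteristic is 9 − 8 + 1 = 2, which agrees with 3 − 1 + 0 = 2.

H_0 = Z^3,  H_1 = Z,  H_2 = 0.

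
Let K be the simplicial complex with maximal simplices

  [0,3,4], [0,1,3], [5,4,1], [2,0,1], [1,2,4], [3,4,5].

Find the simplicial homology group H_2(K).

K has 6 vertices, 12 edges, 6 triangles.
rank ∂_2 = 6, rank ∂_3 = 0 ⇒ b_2 = 6 − 6 − 0 = 0. So H_2 ≅ 0.

H_2 ≅ 0.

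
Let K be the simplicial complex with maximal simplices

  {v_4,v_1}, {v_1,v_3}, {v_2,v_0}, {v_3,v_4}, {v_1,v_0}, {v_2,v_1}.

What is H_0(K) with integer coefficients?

Fix the vertex order v_0 < v_1 < v_2 < v_3 < v_4 and write every simplex with vertices in increasing order. Then dim K = 1 and the simplices of K are:

  0-simplices (5): [v_0], [v_1], [v_2], [v_3], [v_4]
  1-simplices (6): [v_0,v_1], [v_0,v_2], [v_1,v_2], [v_1,v_3], [v_1,v_4], [v_3,v_4]

Hence C_0 ≅ Z^5, C_1 ≅ Z^6.

∂_1: C_1 → C_0 maps an edge to its endpoints' difference, ∂[p,q] = q − p.
The 5×6 boundary matrix has rank 4 and Smith normal form diag(1,1,1,1).

From H_k ≅ ker(∂_k) / im(∂_{k+1}) we obtain:

  H_0: rank C_0 − rank ∂_1 = 5 − 4 = 1, and the invariant factors of ∂_1 are all 1, so H_0 ≅ Z.

H_0 = Z.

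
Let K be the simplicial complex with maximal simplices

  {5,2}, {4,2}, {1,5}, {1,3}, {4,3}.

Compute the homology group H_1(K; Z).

H_1 = Z.

Fix the vertex order 1 < 2 < 3 < 4 < 5 and write every simplex with vertices in increasing order. Then dim K = 1 and the simplices of K are:

  0-simplices (5): [1], [2], [3], [4], [5]
  1-simplices (5): [1,3], [1,5], [2,4], [2,5], [3,4]

giving chain groups C_0 ≅ Z^5, C_1 ≅ Z^5.

The boundary map ∂_1: C_1 → C_0 sends each edge [p,q] (with p < q) to q − p. For instance
  ∂[3,4] = [4] − [3].
As a 5×5 matrix over Z this has rank 4, with invariant factors (1,1,1,1).

From H_k ≅ ker(∂_k) / im(∂_{k+1}) we obtain:

  H_1: rank ker ∂_1 − rank ∂_2 = (5 − 4) − 0 = 1, and there is no ∂_2, so H_1 ≅ Z.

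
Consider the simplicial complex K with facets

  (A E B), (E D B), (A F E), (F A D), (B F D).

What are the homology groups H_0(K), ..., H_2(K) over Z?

We work with the vertex ordering A < B < D < E < F. The simplices of K, each written with vertices in increasing order, are:

  0-simplices (5): A, B, D, E, F
  1-simplices (10): AB, AD, AE, AF, BD, BE, BF, DE, DF, EF
  2-simplices (5): ABE, ADF, AEF, BDE, BDF

giving chain groups C_0 ≅ Z^5, C_1 ≅ Z^10, C_2 ≅ Z^5.

The boundary map ∂_1: C_1 → C_0 sends each edge [p,q] (with p < q) to q − p. For instance
  ∂DE = E − D.
The 5×10 boundary matrix has rank 4 and Smith normal form diag(1,1,1,1).

The boundary map ∂_2: C_2 → C_1 maps a triangle to the signed sum of its edges. For instance
  ∂BDE = DE − BE + BD,
  ∂ABE = BE − AE + AB.
The resulting 10×5 matrix has rank 5, and its Smith normal form has invariant factors (1,1,1,1,1).

Computing H_k = (kernel of ∂_k) / (image of ∂_{k+1}):

  H_0: rank C_0 − rank ∂_1 = 5 − 4 = 1, and the invariant factors of ∂_1 are all 1, so H_0 ≅ Z.
  H_1: rank ker ∂_1 − rank ∂_2 = (10 − 4) − 5 = 1, and the invariant factors of ∂_2 are all 1, so H_1 ≅ Z.
  H_2: rank ker ∂_2 − rank ∂_3 = (5 − 5) − 0 = 0, and there is no ∂_3, so H_2 ≅ 0.

As a check, the Euler characteristic is 5 − 10 + 5 = 0, which agrees with 1 − 1 + 0 = 0.

H_0 = Z,  H_1 = Z,  H_2 = 0.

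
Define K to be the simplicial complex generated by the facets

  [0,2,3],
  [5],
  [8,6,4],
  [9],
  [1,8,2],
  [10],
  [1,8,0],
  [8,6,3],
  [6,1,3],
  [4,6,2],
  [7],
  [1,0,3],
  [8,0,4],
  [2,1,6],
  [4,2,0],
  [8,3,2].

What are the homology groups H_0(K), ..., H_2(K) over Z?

H_0 ≅ Z^5,  H_1 ≅ Z/2Z,  H_2 = 0.

Fix the vertex order 0 < 1 < 2 < 3 < 4 < 5 < 6 < 7 < 8 < 9 < 10 and write every simplex with vertices in increasing order. Then dim K = 2 and the simplices of K are:

  0-simplices (11): [0], [1], [2], [3], [4], [5], [6], [7], [8], [9], [10]
  1-simplices (18): [0,1], [0,2], [0,3], [0,4], [0,8], [1,2], [1,3], [1,6], [1,8], [2,3], [2,4], [2,6], [2,8], [3,6], [3,8], [4,6], [4,8], [6,8]
  2-simplices (12): [0,1,3], [0,1,8], [0,2,3], [0,2,4], [0,4,8], [1,2,6], [1,2,8], [1,3,6], [2,3,8], [2,4,6], [3,6,8], [4,6,8]

Hence C_0 ≅ Z^11, C_1 ≅ Z^18, C_2 ≅ Z^12.

The boundary map ∂_1: C_1 → C_0 sends each edge [p,q] (with p < q) to q − p. For instance
  ∂[6,8] = [8] − [6].
This gives a 11×18 integer matrix of rank 6; reducing to Smith normal form yields diagonal entries (1,1,1,1,1,1).

∂_2: C_2 → C_1 maps a triangle to the signed sum of its edges. For instance
  ∂[2,4,6] = [4,6] − [2,6] + [2,4],
  ∂[1,2,8] = [2,8] − [1,8] + [1,2].
The resulting 18×12 matrix has rank 12, and its Smith normal form has invariant factors (1,1,1,1,1,1,1,1,1,1,1,2).

Reading off H_k = ker ∂_k / im ∂_{k+1}:

  H_0: rank C_0 − rank ∂_1 = 11 − 6 = 5, and the invariant factors of ∂_1 are all 1, so H_0 ≅ Z^5.
  H_1: rank ker ∂_1 − rank ∂_2 = (18 − 6) − 12 = 0, and ∂_2 has invariant factor 2 > 1, so H_1 ≅ Z/2Z.
  H_2: rank ker ∂_2 − rank ∂_3 = (12 − 12) − 0 = 0, and there is no ∂_3, so H_2 ≅ 0.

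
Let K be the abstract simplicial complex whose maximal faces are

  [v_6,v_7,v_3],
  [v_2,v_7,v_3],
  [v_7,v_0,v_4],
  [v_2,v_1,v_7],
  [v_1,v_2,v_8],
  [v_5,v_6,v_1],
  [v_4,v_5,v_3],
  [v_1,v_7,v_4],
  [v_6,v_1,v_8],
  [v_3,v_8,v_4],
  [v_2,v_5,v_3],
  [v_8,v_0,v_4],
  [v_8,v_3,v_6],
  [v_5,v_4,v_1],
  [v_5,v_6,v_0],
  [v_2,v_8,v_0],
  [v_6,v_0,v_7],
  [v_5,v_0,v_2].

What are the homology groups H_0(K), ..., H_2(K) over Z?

H_0 = Z,  H_1 = Z^2,  H_2 = Z.

We work with the vertex ordering v_0 < v_1 < v_2 < v_3 < v_4 < v_5 < v_6 < v_7 < v_8. The simplices of K, each written with vertices in increasing order, are:

  0-simplices (9): [v_0], [v_1], [v_2], [v_3], [v_4], [v_5], [v_6], [v_7], [v_8]
  1-simplices (27): (27 of them)
  2-simplices (18): (18 of them)

giving chain groups C_0 ≅ Z^9, C_1 ≅ Z^27, C_2 ≅ Z^18.

∂_1: C_1 → C_0 is given by ∂[p,q] = [q] − [p]. For instance
  ∂[v_3,v_5] = [v_5] − [v_3].
The resulting 9×27 matrix has rank 8, and its Smith normal form has invariant factors (1,1,1,1,1,1,1,1).

∂_2: C_2 → C_1 acts by ∂[p,q,r] = [q,r] − [p,r] + [p,q]. For instance
  ∂[v_2,v_3,v_7] = [v_3,v_7] − [v_2,v_7] + [v_2,v_3],
  ∂[v_0,v_5,v_6] = [v_5,v_6] − [v_0,v_6] + [v_0,v_5].
The 27×18 boundary matrix has rank 17 and Smith normal form diag(1,1,1,1,1,1,1,1,1,1,1,1,1,1,1,1,1).

Reading off H_k = ker ∂_k / im ∂_{k+1}:

  H_0: rank C_0 − rank ∂_1 = 9 − 8 = 1, and the invariant factors of ∂_1 are all 1, so H_0 ≅ Z.
  H_1: rank ker ∂_1 − rank ∂_2 = (27 − 8) − 17 = 2, and the invariant factors of ∂_2 are all 1, so H_1 ≅ Z^2.
  H_2: rank ker ∂_2 − rank ∂_3 = (18 − 17) − 0 = 1, and there is no ∂_3, so H_2 ≅ Z.

(K is a triangulation of the torus T^2.)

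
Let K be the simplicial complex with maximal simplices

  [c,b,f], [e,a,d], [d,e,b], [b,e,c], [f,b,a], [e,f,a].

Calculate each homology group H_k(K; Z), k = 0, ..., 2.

We work with the vertex ordering a < b < c < d < e < f. The simplices of K, each written with vertices in increasing order, are:

  0-simplices (6): a, b, c, d, e, f
  1-simplices (12): ab, ad, ae, af, bc, bd, be, bf, ce, cf, de, ef
  2-simplices (6): abf, ade, aef, bce, bcf, bde

Hence C_0 ≅ Z^6, C_1 ≅ Z^12, C_2 ≅ Z^6.

The boundary map ∂_1: C_1 → C_0 maps an edge to its endpoints' difference, ∂[p,q] = q − p. For instance
  ∂bc = c − b.
As a 6×12 matrix over Z this has rank 5, with invariant factors (1,1,1,1,1).

∂_2: C_2 → C_1 sends each 2-simplex [p,q,r] to [q,r] − [p,r] + [p,q]. For instance
  ∂bde = de − be + bd,
  ∂aef = ef − af + ae.
The 12×6 boundary matrix has rank 6 and Smith normal form diag(1,1,1,1,1,1).

Reading off H_k = ker ∂_k / im ∂_{k+1}:

  H_0: rank C_0 − rank ∂_1 = 6 − 5 = 1, and the invariant factors of ∂_1 are all 1, so H_0 ≅ Z.
  H_1: rank ker ∂_1 − rank ∂_2 = (12 − 5) − 6 = 1, and the invariant factors of ∂_2 are all 1, so H_1 ≅ Z.
  H_2: rank ker ∂_2 − rank ∂_3 = (6 − 6) − 0 = 0, and there is no ∂_3, so H_2 ≅ 0.

As a check, the Euler characteristic is 6 − 12 + 6 = 0, which agrees with 1 − 1 + 0 = 0.

H_0 ≅ Z,  H_1 ≅ Z,  H_2 = 0.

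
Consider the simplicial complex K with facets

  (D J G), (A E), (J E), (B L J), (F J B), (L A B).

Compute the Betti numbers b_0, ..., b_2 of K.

We work with the vertex ordering A < B < D < E < F < G < J < L. The simplices of K, each written with vertices in increasing order, are:

  0-simplices (8): A, B, D, E, F, G, J, L
  1-simplices (12): AB, AE, AL, BF, BJ, BL, DG, DJ, EJ, FJ, GJ, JL
  2-simplices (4): ABL, BFJ, BJL, DGJ

so the chain groups are C_0 ≅ Z^8, C_1 ≅ Z^12, C_2 ≅ Z^4.

Boundary ∂_1: C_1 → C_0 maps an edge to its endpoints' difference, ∂[p,q] = q − p.
The 8×12 boundary matrix has rank 7 and Smith normal form diag(1,1,1,1,1,1,1).

The boundary map ∂_2: C_2 → C_1 acts by ∂[p,q,r] = [q,r] − [p,r] + [p,q]. For instance
  ∂ABL = BL − AL + AB,
  ∂BJL = JL − BL + BJ.
As a 12×4 matrix over Z this has rank 4, with invariant factors (1,1,1,1).

Now H_k = ker ∂_k / im ∂_{k+1}, so:

  H_0: rank C_0 − rank ∂_1 = 8 − 7 = 1, and the invariant factors of ∂_1 are all 1, so H_0 = Z.
  H_1: rank ker ∂_1 − rank ∂_2 = (12 − 7) − 4 = 1, and the invariant factors of ∂_2 are all 1, so H_1 = Z.
  H_2: rank ker ∂_2 − rank ∂_3 = (4 − 4) − 0 = 0, and there is no ∂_3, so H_2 = 0.

As a check, the Euler characteristic is 8 − 12 + 4 = 0, which agrees with 1 − 1 + 0 = 0.

Hence the Betti numbers are b_0 = 1, b_1 = 1, b_2 = 0.

b_0 = 1, b_1 = 1, b_2 = 0.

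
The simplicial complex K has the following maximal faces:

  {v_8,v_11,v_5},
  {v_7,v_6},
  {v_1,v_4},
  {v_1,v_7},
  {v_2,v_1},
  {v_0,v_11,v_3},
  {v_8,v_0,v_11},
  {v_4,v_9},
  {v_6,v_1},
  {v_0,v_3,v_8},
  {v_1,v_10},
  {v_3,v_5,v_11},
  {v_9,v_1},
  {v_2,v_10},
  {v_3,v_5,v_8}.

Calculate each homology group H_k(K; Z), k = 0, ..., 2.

H_0 ≅ Z^2,  H_1 ≅ Z^3,  H_2 ≅ Z.

Fix the vertex order v_0 < v_1 < v_2 < v_3 < v_4 < v_5 < v_6 < v_7 < v_8 < v_9 < v_10 < v_11 and write every simplex with vertices in increasing order. Then dim K = 2 and the simplices of K are:

  0-simplices (12): [v_0], [v_1], [v_2], [v_3], [v_4], [v_5], [v_6], [v_7], [v_8], [v_9], [v_10], [v_11]
  1-simplices (18): (18 of them)
  2-simplices (6): [v_0,v_3,v_8], [v_0,v_3,v_11], [v_0,v_8,v_11], [v_3,v_5,v_8], [v_3,v_5,v_11], [v_5,v_8,v_11]

Hence C_0 ≅ Z^12, C_1 ≅ Z^18, C_2 ≅ Z^6.

The boundary map ∂_1: C_1 → C_0 maps an edge to its endpoints' difference, ∂[p,q] = q − p. For instance
  ∂[v_0,v_8] = [v_8] − [v_0].
The 12×18 boundary matrix has rank 10 and Smith normal form diag(1,1,1,1,1,1,1,1,1,1).

∂_2: C_2 → C_1 maps a triangle to the signed sum of its edges. For instance
  ∂[v_3,v_5,v_11] = [v_5,v_11] − [v_3,v_11] + [v_3,v_5],
  ∂[v_0,v_3,v_11] = [v_3,v_11] − [v_0,v_11] + [v_0,v_3].
This gives a 18×6 integer matrix of rank 5; reducing to Smith normal form yields diagonal entries (1,1,1,1,1).

From H_k ≅ ker(∂_k) / im(∂_{k+1}) we obtain:

  H_0: rank C_0 − rank ∂_1 = 12 − 10 = 2, and the invariant factors of ∂_1 are all 1, so H_0 ≅ Z^2.
  H_1: rank ker ∂_1 − rank ∂_2 = (18 − 10) − 5 = 3, and the invariant factors of ∂_2 are all 1, so H_1 ≅ Z^3.
  H_2: rank ker ∂_2 − rank ∂_3 = (6 − 5) − 0 = 1, and there is no ∂_3, so H_2 ≅ Z.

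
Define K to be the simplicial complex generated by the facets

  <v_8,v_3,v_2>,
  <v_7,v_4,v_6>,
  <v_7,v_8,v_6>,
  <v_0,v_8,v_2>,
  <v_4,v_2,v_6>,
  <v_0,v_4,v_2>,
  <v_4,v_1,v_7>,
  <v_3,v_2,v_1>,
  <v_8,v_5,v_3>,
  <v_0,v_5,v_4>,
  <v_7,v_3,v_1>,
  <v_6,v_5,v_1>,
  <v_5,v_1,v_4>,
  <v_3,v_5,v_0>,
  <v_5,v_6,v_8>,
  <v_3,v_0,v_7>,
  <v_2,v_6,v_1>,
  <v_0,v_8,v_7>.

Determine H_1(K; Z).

H_1 ≅ Z ⊕ Z/2Z.

Fix the vertex order v_0 < v_1 < v_2 < v_3 < v_4 < v_5 < v_6 < v_7 < v_8 and write every simplex with vertices in increasing order. Then dim K = 2 and the simplices of K are:

  0-simplices (9): [v_0], [v_1], [v_2], [v_3], [v_4], [v_5], [v_6], [v_7], [v_8]
  1-simplices (27): (27 of them)
  2-simplices (18): (18 of them)

giving chain groups C_0 ≅ Z^9, C_1 ≅ Z^27, C_2 ≅ Z^18.

∂_1: C_1 → C_0 sends each edge [p,q] (with p < q) to q − p. For instance
  ∂[v_1,v_3] = [v_3] − [v_1].
The 9×27 boundary matrix has rank 8 and Smith normal form diag(1,1,1,1,1,1,1,1).

The boundary map ∂_2: C_2 → C_1 maps a triangle to the signed sum of its edges. For instance
  ∂[v_0,v_3,v_5] = [v_3,v_5] − [v_0,v_5] + [v_0,v_3],
  ∂[v_0,v_2,v_8] = [v_2,v_8] − [v_0,v_8] + [v_0,v_2].
The resulting 27×18 matrix has rank 18, and its Smith normal form has invariant factors (1,1,1,1,1,1,1,1,1,1,1,1,1,1,1,1,1,2).

Reading off H_k = ker ∂_k / im ∂_{k+1}:

  H_1: rank ker ∂_1 − rank ∂_2 = (27 − 8) − 18 = 1, and ∂_2 has invariant factor 2 > 1, so H_1 = Z ⊕ Z/2Z.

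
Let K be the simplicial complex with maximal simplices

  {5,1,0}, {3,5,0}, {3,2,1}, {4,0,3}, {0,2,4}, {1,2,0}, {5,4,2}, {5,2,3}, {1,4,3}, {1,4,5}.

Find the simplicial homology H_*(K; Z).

Fix the vertex order 0 < 1 < 2 < 3 < 4 < 5 and write every simplex with vertices in increasing order. Then dim K = 2 and the simplices of K are:

  0-simplices (6): [0], [1], [2], [3], [4], [5]
  1-simplices (15): [0,1], [0,2], [0,3], [0,4], [0,5], [1,2], [1,3], [1,4], [1,5], [2,3], [2,4], [2,5], [3,4], [3,5], [4,5]
  2-simplices (10): [0,1,2], [0,1,5], [0,2,4], [0,3,4], [0,3,5], [1,2,3], [1,3,4], [1,4,5], [2,3,5], [2,4,5]

Hence C_0 ≅ Z^6, C_1 ≅ Z^15, C_2 ≅ Z^10.

∂_1: C_1 → C_0 maps an edge to its endpoints' difference, ∂[p,q] = q − p. For instance
  ∂[3,4] = [4] − [3].
This gives a 6×15 integer matrix of rank 5; reducing to Smith normal form yields diagonal entries (1,1,1,1,1).

Boundary ∂_2: C_2 → C_1 maps a triangle to the signed sum of its edges. For instance
  ∂[2,3,5] = [3,5] − [2,5] + [2,3],
  ∂[0,1,5] = [1,5] − [0,5] + [0,1].
As a 15×10 matrix over Z this has rank 10, with invariant factors (1,1,1,1,1,1,1,1,1,2).

Reading off H_k = ker ∂_k / im ∂_{k+1}:

  H_0: rank C_0 − rank ∂_1 = 6 − 5 = 1, and the invariant factors of ∂_1 are all 1, so H_0 ≅ Z.
  H_1: rank ker ∂_1 − rank ∂_2 = (15 − 5) − 10 = 0, and ∂_2 has invariant factor 2 > 1, so H_1 ≅ Z/2.
  H_2: rank ker ∂_2 − rank ∂_3 = (10 − 10) − 0 = 0, and there is no ∂_3, so H_2 ≅ 0.

H_0 = Z,  H_1 = Z/2,  H_2 = 0.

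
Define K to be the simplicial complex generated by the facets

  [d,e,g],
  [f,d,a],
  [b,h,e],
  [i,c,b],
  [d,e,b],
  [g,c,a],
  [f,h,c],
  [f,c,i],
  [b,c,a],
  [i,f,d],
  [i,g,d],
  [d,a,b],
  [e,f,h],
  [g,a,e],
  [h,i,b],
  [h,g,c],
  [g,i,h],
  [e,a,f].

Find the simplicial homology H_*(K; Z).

K has 9 vertices, 27 edges, 18 triangles.
rank ∂_0 = 0, rank ∂_1 = 8 ⇒ b_0 = 9 − 0 − 8 = 1; all invariant factors of ∂_1 are 1 so no torsion. So H_0 = Z.
rank ∂_1 = 8, rank ∂_2 = 18 ⇒ b_1 = 27 − 8 − 18 = 1; ∂_2 has invariant factor(s) [2] giving torsion. So H_1 = Z ⊕ Z/2.
rank ∂_2 = 18, rank ∂_3 = 0 ⇒ b_2 = 18 − 18 − 0 = 0. So H_2 = 0.

H_0 = Z,  H_1 = Z ⊕ Z/2,  H_2 = 0.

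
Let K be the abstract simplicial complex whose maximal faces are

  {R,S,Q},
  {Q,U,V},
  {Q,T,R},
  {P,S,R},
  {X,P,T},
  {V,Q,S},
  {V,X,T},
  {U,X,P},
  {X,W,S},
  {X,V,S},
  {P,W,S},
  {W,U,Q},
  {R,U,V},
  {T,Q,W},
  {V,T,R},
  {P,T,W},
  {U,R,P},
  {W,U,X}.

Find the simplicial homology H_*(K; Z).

H_0 ≅ Z,  H_1 ≅ Z ⊕ Z_2,  H_2 = 0.

Take the total order P < Q < R < S < T < U < V < W < X on the vertex set. Then K (dimension 2) consists of the simplices:

  0-simplices (9): P, Q, R, S, T, U, V, W, X
  1-simplices (27): PR, PS, PT, PU, PW, PX, QR, QS, QT, QU, QV, QW, RS, RT, RU, RV, SV, SW, SX, TV, TW, TX, UV, UW, UX, VX, WX
  2-simplices (18): PRS, PRU, PSW, PTW, PTX, PUX, QRS, QRT, QSV, QTW, QUV, QUW, RTV, RUV, SVX, SWX, TVX, UWX

giving chain groups C_0 ≅ Z^9, C_1 ≅ Z^27, C_2 ≅ Z^18.

∂_1: C_1 → C_0 is given by ∂[p,q] = [q] − [p]. For instance
  ∂RT = T − R.
The resulting 9×27 matrix has rank 8, and its Smith normal form has invariant factors (1,1,1,1,1,1,1,1).

∂_2: C_2 → C_1 acts by ∂[p,q,r] = [q,r] − [p,r] + [p,q]. For instance
  ∂QTW = TW − QW + QT,
  ∂RTV = TV − RV + RT.
This gives a 27×18 integer matrix of rank 18; reducing to Smith normal form yields diagonal entries (1,1,1,1,1,1,1,1,1,1,1,1,1,1,1,1,1,2).

Now H_k = ker ∂_k / im ∂_{k+1}, so:

  H_0: rank C_0 − rank ∂_1 = 9 − 8 = 1, and the invariant factors of ∂_1 are all 1, so H_0 = Z.
  H_1: rank ker ∂_1 − rank ∂_2 = (27 − 8) − 18 = 1, and ∂_2 has invariant factor 2 > 1, so H_1 = Z ⊕ Z_2.
  H_2: rank ker ∂_2 − rank ∂_3 = (18 − 18) − 0 = 0, and there is no ∂_3, so H_2 = 0.

(K is a triangulation of the Klein bottle.)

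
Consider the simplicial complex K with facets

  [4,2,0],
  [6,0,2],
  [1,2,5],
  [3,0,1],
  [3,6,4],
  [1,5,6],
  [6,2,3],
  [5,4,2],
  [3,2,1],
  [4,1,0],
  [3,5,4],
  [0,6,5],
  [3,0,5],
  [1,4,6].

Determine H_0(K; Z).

H_0 ≅ Z.

We work with the vertex ordering 0 < 1 < 2 < 3 < 4 < 5 < 6. The simplices of K, each written with vertices in increasing order, are:

  0-simplices (7): [0], [1], [2], [3], [4], [5], [6]
  1-simplices (21): [0,1], [0,2], [0,3], [0,4], [0,5], [0,6], [1,2], [1,3], [1,4], [1,5], [1,6], [2,3], [2,4], [2,5], [2,6], [3,4], [3,5], [3,6], [4,5], [4,6], [5,6]
  2-simplices (14): [0,1,3], [0,1,4], [0,2,4], [0,2,6], [0,3,5], [0,5,6], [1,2,3], [1,2,5], [1,4,6], [1,5,6], [2,3,6], [2,4,5], [3,4,5], [3,4,6]

Hence C_0 ≅ Z^7, C_1 ≅ Z^21, C_2 ≅ Z^14.

Boundary ∂_1: C_1 → C_0 maps an edge to its endpoints' difference, ∂[p,q] = q − p. For instance
  ∂[0,5] = [5] − [0].
As a 7×21 matrix over Z this has rank 6, with invariant factors (1,1,1,1,1,1).

∂_2: C_2 → C_1 acts by ∂[p,q,r] = [q,r] − [p,r] + [p,q]. For instance
  ∂[0,5,6] = [5,6] − [0,6] + [0,5],
  ∂[2,4,5] = [4,5] − [2,5] + [2,4].
The resulting 21×14 matrix has rank 13, and its Smith normal form has invariant factors (1,1,1,1,1,1,1,1,1,1,1,1,1).

Now H_k = ker ∂_k / im ∂_{k+1}, so:

  H_0: rank C_0 − rank ∂_1 = 7 − 6 = 1, and the invariant factors of ∂_1 are all 1, so H_0 = Z.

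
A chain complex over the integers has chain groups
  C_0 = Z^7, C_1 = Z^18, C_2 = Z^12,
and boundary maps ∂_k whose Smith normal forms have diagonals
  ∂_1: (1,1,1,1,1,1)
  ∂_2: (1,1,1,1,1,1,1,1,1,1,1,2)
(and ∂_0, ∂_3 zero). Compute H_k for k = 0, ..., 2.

H_0 = Z,  H_1 = Z/2Z,  H_2 = 0.

H_0: b_0 = 7 − 0 − 6 = 1; torsion from ∂_1 factors > 1: none. So H_0 = Z.
H_1: b_1 = 18 − 6 − 12 = 0; torsion from ∂_2 factors > 1: [2]. So H_1 = Z/2Z.
H_2: b_2 = 12 − 12 − 0 = 0; torsion from ∂_3 factors > 1: none. So H_2 = 0.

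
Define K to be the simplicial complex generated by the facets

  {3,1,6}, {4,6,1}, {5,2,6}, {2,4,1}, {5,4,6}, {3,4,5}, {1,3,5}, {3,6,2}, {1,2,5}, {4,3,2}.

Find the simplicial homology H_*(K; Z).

H_0 = Z,  H_1 = Z_2,  H_2 = 0.

Order the vertices as 1 < 2 < 3 < 4 < 5 < 6. Listing each simplex with vertices in this order, K has dimension 2 with simplices:

  0-simplices (6): [1], [2], [3], [4], [5], [6]
  1-simplices (15): [1,2], [1,3], [1,4], [1,5], [1,6], [2,3], [2,4], [2,5], [2,6], [3,4], [3,5], [3,6], [4,5], [4,6], [5,6]
  2-simplices (10): [1,2,4], [1,2,5], [1,3,5], [1,3,6], [1,4,6], [2,3,4], [2,3,6], [2,5,6], [3,4,5], [4,5,6]

giving chain groups C_0 ≅ Z^6, C_1 ≅ Z^15, C_2 ≅ Z^10.

∂_1: C_1 → C_0 is given by ∂[p,q] = [q] − [p]. For instance
  ∂[3,5] = [5] − [3].
As a 6×15 matrix over Z this has rank 5, with invariant factors (1,1,1,1,1).

∂_2: C_2 → C_1 maps a triangle to the signed sum of its edges. For instance
  ∂[2,5,6] = [5,6] − [2,6] + [2,5],
  ∂[1,3,6] = [3,6] − [1,6] + [1,3].
As a 15×10 matrix over Z this has rank 10, with invariant factors (1,1,1,1,1,1,1,1,1,2).

From H_k ≅ ker(∂_k) / im(∂_{k+1}) we obtain:

  H_0: rank C_0 − rank ∂_1 = 6 − 5 = 1, and the invariant factors of ∂_1 are all 1, so H_0 ≅ Z.
  H_1: rank ker ∂_1 − rank ∂_2 = (15 − 5) − 10 = 0, and ∂_2 has invariant factor 2 > 1, so H_1 ≅ Z_2.
  H_2: rank ker ∂_2 − rank ∂_3 = (10 − 10) − 0 = 0, and there is no ∂_3, so H_2 ≅ 0.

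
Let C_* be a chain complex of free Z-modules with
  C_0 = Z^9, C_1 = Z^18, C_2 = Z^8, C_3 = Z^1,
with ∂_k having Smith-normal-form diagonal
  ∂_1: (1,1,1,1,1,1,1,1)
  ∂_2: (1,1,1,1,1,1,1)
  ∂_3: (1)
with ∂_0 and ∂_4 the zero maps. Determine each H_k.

H_0 ≅ Z,  H_1 ≅ Z^3,  H_2 = 0,  H_3 = 0.

H_0: b_0 = 9 − 0 − 8 = 1; torsion from ∂_1 factors > 1: none. So H_0 ≅ Z.
H_1: b_1 = 18 − 8 − 7 = 3; torsion from ∂_2 factors > 1: none. So H_1 ≅ Z^3.
H_2: b_2 = 8 − 7 − 1 = 0; torsion from ∂_3 factors > 1: none. So H_2 ≅ 0.
H_3: b_3 = 1 − 1 − 0 = 0; torsion from ∂_4 factors > 1: none. So H_3 ≅ 0.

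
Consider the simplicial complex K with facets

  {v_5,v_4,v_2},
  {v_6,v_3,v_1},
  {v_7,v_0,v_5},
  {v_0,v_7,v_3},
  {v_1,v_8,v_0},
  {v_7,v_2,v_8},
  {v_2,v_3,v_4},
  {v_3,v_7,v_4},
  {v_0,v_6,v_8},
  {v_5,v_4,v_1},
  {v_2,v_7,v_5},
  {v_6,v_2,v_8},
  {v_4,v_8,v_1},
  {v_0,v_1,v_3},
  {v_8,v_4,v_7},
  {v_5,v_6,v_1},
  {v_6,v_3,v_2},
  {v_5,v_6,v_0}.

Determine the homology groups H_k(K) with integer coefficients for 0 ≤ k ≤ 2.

Order the vertices as v_0 < v_1 < v_2 < v_3 < v_4 < v_5 < v_6 < v_7 < v_8. Listing each simplex with vertices in this order, K has dimension 2 with simplices:

  0-simplices (9): [v_0], [v_1], [v_2], [v_3], [v_4], [v_5], [v_6], [v_7], [v_8]
  1-simplices (27): (27 of them)
  2-simplices (18): (18 of them)

so the chain groups are C_0 ≅ Z^9, C_1 ≅ Z^27, C_2 ≅ Z^18.

The boundary map ∂_1: C_1 → C_0 sends each edge [p,q] (with p < q) to q − p.
This gives a 9×27 integer matrix of rank 8; reducing to Smith normal form yields diagonal entries (1,1,1,1,1,1,1,1).

∂_2: C_2 → C_1 acts by ∂[p,q,r] = [q,r] − [p,r] + [p,q]. For instance
  ∂[v_0,v_1,v_3] = [v_1,v_3] − [v_0,v_3] + [v_0,v_1],
  ∂[v_0,v_5,v_6] = [v_5,v_6] − [v_0,v_6] + [v_0,v_5].
As a 27×18 matrix over Z this has rank 18, with invariant factors (1,1,1,1,1,1,1,1,1,1,1,1,1,1,1,1,1,2).

From H_k ≅ ker(∂_k) / im(∂_{k+1}) we obtain:

  H_0: rank C_0 − rank ∂_1 = 9 − 8 = 1, and the invariant factors of ∂_1 are all 1, so H_0 = Z.
  H_1: rank ker ∂_1 − rank ∂_2 = (27 − 8) − 18 = 1, and ∂_2 has invariant factor 2 > 1, so H_1 = Z ⊕ Z/2.
  H_2: rank ker ∂_2 − rank ∂_3 = (18 − 18) − 0 = 0, and there is no ∂_3, so H_2 = 0.

As a check, the Euler characteristic is 9 − 27 + 18 = 0, which agrees with 1 − 1 + 0 = 0.

H_0 = Z,  H_1 = Z ⊕ Z/2,  H_2 = 0.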